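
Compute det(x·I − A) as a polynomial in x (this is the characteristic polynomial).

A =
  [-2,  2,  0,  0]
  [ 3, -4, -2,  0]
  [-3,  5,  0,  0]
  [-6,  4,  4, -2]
x^4 + 8*x^3 + 24*x^2 + 32*x + 16

Expanding det(x·I − A) (e.g. by cofactor expansion or by noting that A is similar to its Jordan form J, which has the same characteristic polynomial as A) gives
  χ_A(x) = x^4 + 8*x^3 + 24*x^2 + 32*x + 16
which factors as (x + 2)^4. The eigenvalues (with algebraic multiplicities) are λ = -2 with multiplicity 4.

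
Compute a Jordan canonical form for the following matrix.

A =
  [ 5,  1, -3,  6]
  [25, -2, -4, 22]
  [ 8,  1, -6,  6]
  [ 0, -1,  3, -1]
J_3(-3) ⊕ J_1(5)

The characteristic polynomial is
  det(x·I − A) = x^4 + 4*x^3 - 18*x^2 - 108*x - 135 = (x - 5)*(x + 3)^3

Eigenvalues and multiplicities (the geometric multiplicity of λ is n − rank(A − λI), which equals the number of Jordan blocks for λ):
  λ = -3: algebraic multiplicity = 3, geometric multiplicity = 1
  λ = 5: algebraic multiplicity = 1, geometric multiplicity = 1

Determining the block sizes for each eigenvalue:
  λ = -3: one block (gm = 1), so the single block has size am = 3 → block sizes [3]
  λ = 5: one block (gm = 1), so the single block has size am = 1 → block sizes [1]

Assembling the blocks gives a Jordan form
J =
  [-3,  1,  0, 0]
  [ 0, -3,  1, 0]
  [ 0,  0, -3, 0]
  [ 0,  0,  0, 5]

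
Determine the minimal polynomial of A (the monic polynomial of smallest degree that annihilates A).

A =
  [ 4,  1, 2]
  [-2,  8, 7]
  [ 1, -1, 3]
x^3 - 15*x^2 + 75*x - 125

The characteristic polynomial is χ_A(x) = (x - 5)^3, so the eigenvalues are known. The minimal polynomial is
  m_A(x) = Π_λ (x − λ)^{k_λ}
where k_λ is the size of the *largest* Jordan block for λ (equivalently, the smallest k with (A − λI)^k v = 0 for every generalised eigenvector v of λ).

  λ = 5: largest Jordan block has size 3, contributing (x − 5)^3

So m_A(x) = (x - 5)^3 = x^3 - 15*x^2 + 75*x - 125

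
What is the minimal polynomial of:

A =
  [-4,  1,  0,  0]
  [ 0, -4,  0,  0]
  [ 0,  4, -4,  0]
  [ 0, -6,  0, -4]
x^2 + 8*x + 16

The characteristic polynomial is χ_A(x) = (x + 4)^4, so the eigenvalues are known. The minimal polynomial is
  m_A(x) = Π_λ (x − λ)^{k_λ}
where k_λ is the size of the *largest* Jordan block for λ (equivalently, the smallest k with (A − λI)^k v = 0 for every generalised eigenvector v of λ).

  λ = -4: largest Jordan block has size 2, contributing (x + 4)^2

So m_A(x) = (x + 4)^2 = x^2 + 8*x + 16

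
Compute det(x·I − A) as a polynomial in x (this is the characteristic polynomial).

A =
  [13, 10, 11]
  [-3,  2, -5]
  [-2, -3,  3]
x^3 - 18*x^2 + 108*x - 216

Expanding det(x·I − A) (e.g. by cofactor expansion or by noting that A is similar to its Jordan form J, which has the same characteristic polynomial as A) gives
  χ_A(x) = x^3 - 18*x^2 + 108*x - 216
which factors as (x - 6)^3. The eigenvalues (with algebraic multiplicities) are λ = 6 with multiplicity 3.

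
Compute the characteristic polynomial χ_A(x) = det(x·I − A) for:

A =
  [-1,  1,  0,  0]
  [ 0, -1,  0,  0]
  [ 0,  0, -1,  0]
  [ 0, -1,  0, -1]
x^4 + 4*x^3 + 6*x^2 + 4*x + 1

Expanding det(x·I − A) (e.g. by cofactor expansion or by noting that A is similar to its Jordan form J, which has the same characteristic polynomial as A) gives
  χ_A(x) = x^4 + 4*x^3 + 6*x^2 + 4*x + 1
which factors as (x + 1)^4. The eigenvalues (with algebraic multiplicities) are λ = -1 with multiplicity 4.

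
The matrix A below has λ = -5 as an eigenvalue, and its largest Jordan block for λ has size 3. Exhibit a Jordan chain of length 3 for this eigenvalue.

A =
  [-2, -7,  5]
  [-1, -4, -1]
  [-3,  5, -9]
A Jordan chain for λ = -5 of length 3:
v_1 = (1, -1, -2)ᵀ
v_2 = (3, -1, -3)ᵀ
v_3 = (1, 0, 0)ᵀ

Let N = A − (-5)·I. We want v_3 with N^3 v_3 = 0 but N^2 v_3 ≠ 0; then v_{j-1} := N · v_j for j = 3, …, 2.

Pick v_3 = (1, 0, 0)ᵀ.
Then v_2 = N · v_3 = (3, -1, -3)ᵀ.
Then v_1 = N · v_2 = (1, -1, -2)ᵀ.

Sanity check: (A − (-5)·I) v_1 = (0, 0, 0)ᵀ = 0. ✓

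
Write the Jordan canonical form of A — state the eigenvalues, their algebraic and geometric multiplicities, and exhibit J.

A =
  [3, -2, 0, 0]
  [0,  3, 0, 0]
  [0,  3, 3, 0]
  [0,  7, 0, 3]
J_2(3) ⊕ J_1(3) ⊕ J_1(3)

The characteristic polynomial is
  det(x·I − A) = x^4 - 12*x^3 + 54*x^2 - 108*x + 81 = (x - 3)^4

Eigenvalues and multiplicities (the geometric multiplicity of λ is n − rank(A − λI), which equals the number of Jordan blocks for λ):
  λ = 3: algebraic multiplicity = 4, geometric multiplicity = 3

Determining the block sizes for each eigenvalue:
  λ = 3: 3 blocks summing to 4 forces exactly one block of size 2 and the rest size 1 → block sizes [2, 1, 1]

Assembling the blocks gives a Jordan form
J =
  [3, 1, 0, 0]
  [0, 3, 0, 0]
  [0, 0, 3, 0]
  [0, 0, 0, 3]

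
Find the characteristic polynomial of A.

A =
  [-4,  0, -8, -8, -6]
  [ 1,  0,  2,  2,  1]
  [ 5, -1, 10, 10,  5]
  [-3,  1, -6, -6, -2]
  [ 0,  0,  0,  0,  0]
x^5

Expanding det(x·I − A) (e.g. by cofactor expansion or by noting that A is similar to its Jordan form J, which has the same characteristic polynomial as A) gives
  χ_A(x) = x^5
which factors as x^5. The eigenvalues (with algebraic multiplicities) are λ = 0 with multiplicity 5.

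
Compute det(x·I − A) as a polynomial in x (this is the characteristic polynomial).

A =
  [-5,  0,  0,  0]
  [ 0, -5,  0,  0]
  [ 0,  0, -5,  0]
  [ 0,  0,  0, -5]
x^4 + 20*x^3 + 150*x^2 + 500*x + 625

Expanding det(x·I − A) (e.g. by cofactor expansion or by noting that A is similar to its Jordan form J, which has the same characteristic polynomial as A) gives
  χ_A(x) = x^4 + 20*x^3 + 150*x^2 + 500*x + 625
which factors as (x + 5)^4. The eigenvalues (with algebraic multiplicities) are λ = -5 with multiplicity 4.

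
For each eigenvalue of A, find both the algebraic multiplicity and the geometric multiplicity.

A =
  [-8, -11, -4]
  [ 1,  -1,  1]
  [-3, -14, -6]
λ = -5: alg = 3, geom = 1

Step 1 — factor the characteristic polynomial to read off the algebraic multiplicities:
  χ_A(x) = (x + 5)^3

Step 2 — compute geometric multiplicities via the rank-nullity identity g(λ) = n − rank(A − λI):
  rank(A − (-5)·I) = 2, so dim ker(A − (-5)·I) = n − 2 = 1

Summary:
  λ = -5: algebraic multiplicity = 3, geometric multiplicity = 1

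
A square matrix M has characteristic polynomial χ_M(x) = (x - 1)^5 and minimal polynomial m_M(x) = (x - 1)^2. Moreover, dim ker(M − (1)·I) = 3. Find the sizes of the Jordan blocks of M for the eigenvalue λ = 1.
Block sizes for λ = 1: [2, 2, 1]

Step 1 — from the characteristic polynomial, algebraic multiplicity of λ = 1 is 5. From dim ker(M − (1)·I) = 3, there are exactly 3 Jordan blocks for λ = 1.
Step 2 — from the minimal polynomial, the factor (x − 1)^2 tells us the largest block for λ = 1 has size 2.
Step 3 — with total size 5, 3 blocks, and largest block 2, the block sizes (in nonincreasing order) are [2, 2, 1].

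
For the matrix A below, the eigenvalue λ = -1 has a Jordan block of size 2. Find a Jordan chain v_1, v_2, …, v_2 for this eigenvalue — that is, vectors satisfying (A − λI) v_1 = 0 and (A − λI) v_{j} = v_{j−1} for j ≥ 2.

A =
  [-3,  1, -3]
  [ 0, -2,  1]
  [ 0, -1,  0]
A Jordan chain for λ = -1 of length 2:
v_1 = (1, -1, -1)ᵀ
v_2 = (0, 1, 0)ᵀ

Let N = A − (-1)·I. We want v_2 with N^2 v_2 = 0 but N^1 v_2 ≠ 0; then v_{j-1} := N · v_j for j = 2, …, 2.

Pick v_2 = (0, 1, 0)ᵀ.
Then v_1 = N · v_2 = (1, -1, -1)ᵀ.

Sanity check: (A − (-1)·I) v_1 = (0, 0, 0)ᵀ = 0. ✓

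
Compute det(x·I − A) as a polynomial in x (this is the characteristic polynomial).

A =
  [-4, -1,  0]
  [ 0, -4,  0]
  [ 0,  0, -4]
x^3 + 12*x^2 + 48*x + 64

Expanding det(x·I − A) (e.g. by cofactor expansion or by noting that A is similar to its Jordan form J, which has the same characteristic polynomial as A) gives
  χ_A(x) = x^3 + 12*x^2 + 48*x + 64
which factors as (x + 4)^3. The eigenvalues (with algebraic multiplicities) are λ = -4 with multiplicity 3.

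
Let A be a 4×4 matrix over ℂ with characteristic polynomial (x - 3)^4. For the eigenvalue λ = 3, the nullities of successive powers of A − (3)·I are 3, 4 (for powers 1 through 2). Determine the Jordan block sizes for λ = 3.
Block sizes for λ = 3: [2, 1, 1]

From the dimensions of kernels of powers, the number of Jordan blocks of size at least j is d_j − d_{j−1} where d_j = dim ker(N^j) (with d_0 = 0). Computing the differences gives [3, 1].
The number of blocks of size exactly k is (#blocks of size ≥ k) − (#blocks of size ≥ k + 1), so the partition is: 2 block(s) of size 1, 1 block(s) of size 2.
In nonincreasing order the block sizes are [2, 1, 1].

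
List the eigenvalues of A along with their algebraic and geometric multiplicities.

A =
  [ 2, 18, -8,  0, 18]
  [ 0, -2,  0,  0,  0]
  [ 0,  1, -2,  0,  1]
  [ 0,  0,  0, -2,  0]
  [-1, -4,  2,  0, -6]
λ = -2: alg = 5, geom = 3

Step 1 — factor the characteristic polynomial to read off the algebraic multiplicities:
  χ_A(x) = (x + 2)^5

Step 2 — compute geometric multiplicities via the rank-nullity identity g(λ) = n − rank(A − λI):
  rank(A − (-2)·I) = 2, so dim ker(A − (-2)·I) = n − 2 = 3

Summary:
  λ = -2: algebraic multiplicity = 5, geometric multiplicity = 3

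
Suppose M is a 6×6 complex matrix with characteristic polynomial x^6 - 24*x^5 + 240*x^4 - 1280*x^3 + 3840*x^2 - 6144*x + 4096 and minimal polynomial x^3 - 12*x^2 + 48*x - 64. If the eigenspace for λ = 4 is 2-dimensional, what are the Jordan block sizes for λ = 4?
Block sizes for λ = 4: [3, 3]

Step 1 — from the characteristic polynomial, algebraic multiplicity of λ = 4 is 6. From dim ker(M − (4)·I) = 2, there are exactly 2 Jordan blocks for λ = 4.
Step 2 — from the minimal polynomial, the factor (x − 4)^3 tells us the largest block for λ = 4 has size 3.
Step 3 — with total size 6, 2 blocks, and largest block 3, the block sizes (in nonincreasing order) are [3, 3].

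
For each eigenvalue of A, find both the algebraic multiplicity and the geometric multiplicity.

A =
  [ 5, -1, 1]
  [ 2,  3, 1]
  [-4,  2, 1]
λ = 3: alg = 3, geom = 1

Step 1 — factor the characteristic polynomial to read off the algebraic multiplicities:
  χ_A(x) = (x - 3)^3

Step 2 — compute geometric multiplicities via the rank-nullity identity g(λ) = n − rank(A − λI):
  rank(A − (3)·I) = 2, so dim ker(A − (3)·I) = n − 2 = 1

Summary:
  λ = 3: algebraic multiplicity = 3, geometric multiplicity = 1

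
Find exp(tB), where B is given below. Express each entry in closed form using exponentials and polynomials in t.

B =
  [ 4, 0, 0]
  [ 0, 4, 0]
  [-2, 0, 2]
e^{tB} =
  [exp(4*t), 0, 0]
  [0, exp(4*t), 0]
  [-exp(4*t) + exp(2*t), 0, exp(2*t)]

Strategy: write B = P · J · P⁻¹ where J is a Jordan canonical form, so e^{tB} = P · e^{tJ} · P⁻¹, and e^{tJ} can be computed block-by-block.

B has Jordan form
J =
  [2, 0, 0]
  [0, 4, 0]
  [0, 0, 4]
(up to reordering of blocks).

Per-block formulas:
  For a 1×1 block at λ = 2: exp(t · [2]) = [e^(2t)].
  For a 1×1 block at λ = 4: exp(t · [4]) = [e^(4t)].

After assembling e^{tJ} and conjugating by P, we get:

e^{tB} =
  [exp(4*t), 0, 0]
  [0, exp(4*t), 0]
  [-exp(4*t) + exp(2*t), 0, exp(2*t)]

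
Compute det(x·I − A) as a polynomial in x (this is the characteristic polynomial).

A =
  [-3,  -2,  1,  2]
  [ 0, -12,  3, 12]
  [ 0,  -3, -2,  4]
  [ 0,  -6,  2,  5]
x^4 + 12*x^3 + 54*x^2 + 108*x + 81

Expanding det(x·I − A) (e.g. by cofactor expansion or by noting that A is similar to its Jordan form J, which has the same characteristic polynomial as A) gives
  χ_A(x) = x^4 + 12*x^3 + 54*x^2 + 108*x + 81
which factors as (x + 3)^4. The eigenvalues (with algebraic multiplicities) are λ = -3 with multiplicity 4.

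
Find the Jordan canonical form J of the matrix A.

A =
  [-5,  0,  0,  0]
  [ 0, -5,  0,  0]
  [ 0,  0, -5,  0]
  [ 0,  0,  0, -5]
J_1(-5) ⊕ J_1(-5) ⊕ J_1(-5) ⊕ J_1(-5)

The characteristic polynomial is
  det(x·I − A) = x^4 + 20*x^3 + 150*x^2 + 500*x + 625 = (x + 5)^4

Eigenvalues and multiplicities (the geometric multiplicity of λ is n − rank(A − λI), which equals the number of Jordan blocks for λ):
  λ = -5: algebraic multiplicity = 4, geometric multiplicity = 4

Determining the block sizes for each eigenvalue:
  λ = -5: gm = am = 4, so every block has size 1 → block sizes [1, 1, 1, 1]

Assembling the blocks gives a Jordan form
J =
  [-5,  0,  0,  0]
  [ 0, -5,  0,  0]
  [ 0,  0, -5,  0]
  [ 0,  0,  0, -5]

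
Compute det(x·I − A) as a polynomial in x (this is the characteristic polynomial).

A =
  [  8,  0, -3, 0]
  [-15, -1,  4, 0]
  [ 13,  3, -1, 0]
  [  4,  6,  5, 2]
x^4 - 8*x^3 + 24*x^2 - 32*x + 16

Expanding det(x·I − A) (e.g. by cofactor expansion or by noting that A is similar to its Jordan form J, which has the same characteristic polynomial as A) gives
  χ_A(x) = x^4 - 8*x^3 + 24*x^2 - 32*x + 16
which factors as (x - 2)^4. The eigenvalues (with algebraic multiplicities) are λ = 2 with multiplicity 4.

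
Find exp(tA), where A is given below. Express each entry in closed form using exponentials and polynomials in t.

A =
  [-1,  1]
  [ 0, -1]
e^{tA} =
  [exp(-t), t*exp(-t)]
  [0, exp(-t)]

Strategy: write A = P · J · P⁻¹ where J is a Jordan canonical form, so e^{tA} = P · e^{tJ} · P⁻¹, and e^{tJ} can be computed block-by-block.

A has Jordan form
J =
  [-1,  1]
  [ 0, -1]
(up to reordering of blocks).

Per-block formulas:
  For a 2×2 Jordan block J_2(-1): exp(t · J_2(-1)) = e^(-1t)·(I + t·N), where N is the 2×2 nilpotent shift.

After assembling e^{tJ} and conjugating by P, we get:

e^{tA} =
  [exp(-t), t*exp(-t)]
  [0, exp(-t)]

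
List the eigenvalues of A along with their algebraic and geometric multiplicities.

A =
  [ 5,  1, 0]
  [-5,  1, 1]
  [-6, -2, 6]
λ = 4: alg = 3, geom = 1

Step 1 — factor the characteristic polynomial to read off the algebraic multiplicities:
  χ_A(x) = (x - 4)^3

Step 2 — compute geometric multiplicities via the rank-nullity identity g(λ) = n − rank(A − λI):
  rank(A − (4)·I) = 2, so dim ker(A − (4)·I) = n − 2 = 1

Summary:
  λ = 4: algebraic multiplicity = 3, geometric multiplicity = 1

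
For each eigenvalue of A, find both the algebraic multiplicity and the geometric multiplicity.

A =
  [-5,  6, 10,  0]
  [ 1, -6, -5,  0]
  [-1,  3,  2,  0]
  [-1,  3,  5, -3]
λ = -3: alg = 4, geom = 3

Step 1 — factor the characteristic polynomial to read off the algebraic multiplicities:
  χ_A(x) = (x + 3)^4

Step 2 — compute geometric multiplicities via the rank-nullity identity g(λ) = n − rank(A − λI):
  rank(A − (-3)·I) = 1, so dim ker(A − (-3)·I) = n − 1 = 3

Summary:
  λ = -3: algebraic multiplicity = 4, geometric multiplicity = 3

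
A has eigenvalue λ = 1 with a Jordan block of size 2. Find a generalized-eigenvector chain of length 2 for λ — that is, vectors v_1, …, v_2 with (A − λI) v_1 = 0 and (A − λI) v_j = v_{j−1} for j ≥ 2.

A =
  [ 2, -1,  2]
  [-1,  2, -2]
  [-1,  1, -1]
A Jordan chain for λ = 1 of length 2:
v_1 = (1, -1, -1)ᵀ
v_2 = (1, 0, 0)ᵀ

Let N = A − (1)·I. We want v_2 with N^2 v_2 = 0 but N^1 v_2 ≠ 0; then v_{j-1} := N · v_j for j = 2, …, 2.

Pick v_2 = (1, 0, 0)ᵀ.
Then v_1 = N · v_2 = (1, -1, -1)ᵀ.

Sanity check: (A − (1)·I) v_1 = (0, 0, 0)ᵀ = 0. ✓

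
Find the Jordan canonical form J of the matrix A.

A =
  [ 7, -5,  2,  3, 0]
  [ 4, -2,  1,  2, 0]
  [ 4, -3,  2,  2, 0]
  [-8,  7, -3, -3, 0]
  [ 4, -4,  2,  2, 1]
J_2(1) ⊕ J_2(1) ⊕ J_1(1)

The characteristic polynomial is
  det(x·I − A) = x^5 - 5*x^4 + 10*x^3 - 10*x^2 + 5*x - 1 = (x - 1)^5

Eigenvalues and multiplicities (the geometric multiplicity of λ is n − rank(A − λI), which equals the number of Jordan blocks for λ):
  λ = 1: algebraic multiplicity = 5, geometric multiplicity = 3

Determining the block sizes for each eigenvalue:
  λ = 1: with am = 5 and gm = 3, the partition is not yet determined (e.g. several partitions of 5 into 3 parts exist). Let N = A − (1)·I. Computing rank(N^1) = 2, rank(N^2) = 0; the number of blocks of size ≥ j is rank(N^{j−1}) − rank(N^j), giving [3, 2]. So we have 2 block(s) of size 2, 1 block(s) of size 1 → block sizes [2, 2, 1]

Assembling the blocks gives a Jordan form
J =
  [1, 1, 0, 0, 0]
  [0, 1, 0, 0, 0]
  [0, 0, 1, 1, 0]
  [0, 0, 0, 1, 0]
  [0, 0, 0, 0, 1]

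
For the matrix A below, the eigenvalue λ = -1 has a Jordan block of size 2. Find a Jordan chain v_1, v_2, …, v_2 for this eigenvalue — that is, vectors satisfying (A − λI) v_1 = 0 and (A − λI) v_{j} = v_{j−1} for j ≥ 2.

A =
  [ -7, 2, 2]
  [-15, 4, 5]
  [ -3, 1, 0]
A Jordan chain for λ = -1 of length 2:
v_1 = (-6, -15, -3)ᵀ
v_2 = (1, 0, 0)ᵀ

Let N = A − (-1)·I. We want v_2 with N^2 v_2 = 0 but N^1 v_2 ≠ 0; then v_{j-1} := N · v_j for j = 2, …, 2.

Pick v_2 = (1, 0, 0)ᵀ.
Then v_1 = N · v_2 = (-6, -15, -3)ᵀ.

Sanity check: (A − (-1)·I) v_1 = (0, 0, 0)ᵀ = 0. ✓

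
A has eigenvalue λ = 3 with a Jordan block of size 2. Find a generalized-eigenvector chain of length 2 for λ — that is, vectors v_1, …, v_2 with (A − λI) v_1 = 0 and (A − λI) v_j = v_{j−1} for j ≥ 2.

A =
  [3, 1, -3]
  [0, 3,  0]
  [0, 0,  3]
A Jordan chain for λ = 3 of length 2:
v_1 = (1, 0, 0)ᵀ
v_2 = (0, 1, 0)ᵀ

Let N = A − (3)·I. We want v_2 with N^2 v_2 = 0 but N^1 v_2 ≠ 0; then v_{j-1} := N · v_j for j = 2, …, 2.

Pick v_2 = (0, 1, 0)ᵀ.
Then v_1 = N · v_2 = (1, 0, 0)ᵀ.

Sanity check: (A − (3)·I) v_1 = (0, 0, 0)ᵀ = 0. ✓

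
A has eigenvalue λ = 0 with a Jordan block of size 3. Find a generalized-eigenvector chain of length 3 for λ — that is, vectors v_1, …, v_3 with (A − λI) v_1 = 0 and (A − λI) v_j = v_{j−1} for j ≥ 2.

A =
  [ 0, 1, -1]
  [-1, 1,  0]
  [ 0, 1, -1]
A Jordan chain for λ = 0 of length 3:
v_1 = (-1, -1, -1)ᵀ
v_2 = (0, -1, 0)ᵀ
v_3 = (1, 0, 0)ᵀ

Let N = A − (0)·I. We want v_3 with N^3 v_3 = 0 but N^2 v_3 ≠ 0; then v_{j-1} := N · v_j for j = 3, …, 2.

Pick v_3 = (1, 0, 0)ᵀ.
Then v_2 = N · v_3 = (0, -1, 0)ᵀ.
Then v_1 = N · v_2 = (-1, -1, -1)ᵀ.

Sanity check: (A − (0)·I) v_1 = (0, 0, 0)ᵀ = 0. ✓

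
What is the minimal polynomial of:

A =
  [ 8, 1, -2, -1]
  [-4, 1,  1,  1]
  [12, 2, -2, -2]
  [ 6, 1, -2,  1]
x^3 - 6*x^2 + 12*x - 8

The characteristic polynomial is χ_A(x) = (x - 2)^4, so the eigenvalues are known. The minimal polynomial is
  m_A(x) = Π_λ (x − λ)^{k_λ}
where k_λ is the size of the *largest* Jordan block for λ (equivalently, the smallest k with (A − λI)^k v = 0 for every generalised eigenvector v of λ).

  λ = 2: largest Jordan block has size 3, contributing (x − 2)^3

So m_A(x) = (x - 2)^3 = x^3 - 6*x^2 + 12*x - 8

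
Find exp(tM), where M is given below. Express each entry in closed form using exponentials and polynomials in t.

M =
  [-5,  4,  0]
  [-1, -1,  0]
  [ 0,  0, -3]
e^{tM} =
  [-2*t*exp(-3*t) + exp(-3*t), 4*t*exp(-3*t), 0]
  [-t*exp(-3*t), 2*t*exp(-3*t) + exp(-3*t), 0]
  [0, 0, exp(-3*t)]

Strategy: write M = P · J · P⁻¹ where J is a Jordan canonical form, so e^{tM} = P · e^{tJ} · P⁻¹, and e^{tJ} can be computed block-by-block.

M has Jordan form
J =
  [-3,  1,  0]
  [ 0, -3,  0]
  [ 0,  0, -3]
(up to reordering of blocks).

Per-block formulas:
  For a 1×1 block at λ = -3: exp(t · [-3]) = [e^(-3t)].
  For a 2×2 Jordan block J_2(-3): exp(t · J_2(-3)) = e^(-3t)·(I + t·N), where N is the 2×2 nilpotent shift.

After assembling e^{tJ} and conjugating by P, we get:

e^{tM} =
  [-2*t*exp(-3*t) + exp(-3*t), 4*t*exp(-3*t), 0]
  [-t*exp(-3*t), 2*t*exp(-3*t) + exp(-3*t), 0]
  [0, 0, exp(-3*t)]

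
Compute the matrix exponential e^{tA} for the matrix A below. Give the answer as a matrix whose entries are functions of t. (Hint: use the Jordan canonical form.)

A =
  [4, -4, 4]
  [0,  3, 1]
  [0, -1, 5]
e^{tA} =
  [exp(4*t), -4*t*exp(4*t), 4*t*exp(4*t)]
  [0, -t*exp(4*t) + exp(4*t), t*exp(4*t)]
  [0, -t*exp(4*t), t*exp(4*t) + exp(4*t)]

Strategy: write A = P · J · P⁻¹ where J is a Jordan canonical form, so e^{tA} = P · e^{tJ} · P⁻¹, and e^{tJ} can be computed block-by-block.

A has Jordan form
J =
  [4, 1, 0]
  [0, 4, 0]
  [0, 0, 4]
(up to reordering of blocks).

Per-block formulas:
  For a 2×2 Jordan block J_2(4): exp(t · J_2(4)) = e^(4t)·(I + t·N), where N is the 2×2 nilpotent shift.
  For a 1×1 block at λ = 4: exp(t · [4]) = [e^(4t)].

After assembling e^{tJ} and conjugating by P, we get:

e^{tA} =
  [exp(4*t), -4*t*exp(4*t), 4*t*exp(4*t)]
  [0, -t*exp(4*t) + exp(4*t), t*exp(4*t)]
  [0, -t*exp(4*t), t*exp(4*t) + exp(4*t)]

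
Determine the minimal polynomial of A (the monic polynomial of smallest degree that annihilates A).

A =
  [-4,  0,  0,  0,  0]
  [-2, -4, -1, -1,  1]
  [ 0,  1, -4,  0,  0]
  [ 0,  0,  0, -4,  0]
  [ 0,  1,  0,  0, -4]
x^3 + 12*x^2 + 48*x + 64

The characteristic polynomial is χ_A(x) = (x + 4)^5, so the eigenvalues are known. The minimal polynomial is
  m_A(x) = Π_λ (x − λ)^{k_λ}
where k_λ is the size of the *largest* Jordan block for λ (equivalently, the smallest k with (A − λI)^k v = 0 for every generalised eigenvector v of λ).

  λ = -4: largest Jordan block has size 3, contributing (x + 4)^3

So m_A(x) = (x + 4)^3 = x^3 + 12*x^2 + 48*x + 64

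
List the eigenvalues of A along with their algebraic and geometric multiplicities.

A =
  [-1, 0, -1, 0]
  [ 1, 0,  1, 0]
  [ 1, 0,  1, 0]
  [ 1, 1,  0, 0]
λ = 0: alg = 4, geom = 2

Step 1 — factor the characteristic polynomial to read off the algebraic multiplicities:
  χ_A(x) = x^4

Step 2 — compute geometric multiplicities via the rank-nullity identity g(λ) = n − rank(A − λI):
  rank(A − (0)·I) = 2, so dim ker(A − (0)·I) = n − 2 = 2

Summary:
  λ = 0: algebraic multiplicity = 4, geometric multiplicity = 2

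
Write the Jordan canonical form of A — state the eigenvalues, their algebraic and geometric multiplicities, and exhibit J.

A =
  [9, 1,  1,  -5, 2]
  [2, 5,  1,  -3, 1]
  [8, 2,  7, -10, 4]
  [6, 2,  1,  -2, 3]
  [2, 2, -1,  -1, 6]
J_2(5) ⊕ J_2(5) ⊕ J_1(5)

The characteristic polynomial is
  det(x·I − A) = x^5 - 25*x^4 + 250*x^3 - 1250*x^2 + 3125*x - 3125 = (x - 5)^5

Eigenvalues and multiplicities (the geometric multiplicity of λ is n − rank(A − λI), which equals the number of Jordan blocks for λ):
  λ = 5: algebraic multiplicity = 5, geometric multiplicity = 3

Determining the block sizes for each eigenvalue:
  λ = 5: with am = 5 and gm = 3, the partition is not yet determined (e.g. several partitions of 5 into 3 parts exist). Let N = A − (5)·I. Computing rank(N^1) = 2, rank(N^2) = 0; the number of blocks of size ≥ j is rank(N^{j−1}) − rank(N^j), giving [3, 2]. So we have 2 block(s) of size 2, 1 block(s) of size 1 → block sizes [2, 2, 1]

Assembling the blocks gives a Jordan form
J =
  [5, 1, 0, 0, 0]
  [0, 5, 0, 0, 0]
  [0, 0, 5, 1, 0]
  [0, 0, 0, 5, 0]
  [0, 0, 0, 0, 5]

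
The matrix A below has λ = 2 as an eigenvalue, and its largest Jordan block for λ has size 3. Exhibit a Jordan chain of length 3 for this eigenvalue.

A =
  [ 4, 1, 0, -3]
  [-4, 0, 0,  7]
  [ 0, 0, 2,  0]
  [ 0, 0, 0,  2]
A Jordan chain for λ = 2 of length 3:
v_1 = (1, -2, 0, 0)ᵀ
v_2 = (-3, 7, 0, 0)ᵀ
v_3 = (0, 0, 0, 1)ᵀ

Let N = A − (2)·I. We want v_3 with N^3 v_3 = 0 but N^2 v_3 ≠ 0; then v_{j-1} := N · v_j for j = 3, …, 2.

Pick v_3 = (0, 0, 0, 1)ᵀ.
Then v_2 = N · v_3 = (-3, 7, 0, 0)ᵀ.
Then v_1 = N · v_2 = (1, -2, 0, 0)ᵀ.

Sanity check: (A − (2)·I) v_1 = (0, 0, 0, 0)ᵀ = 0. ✓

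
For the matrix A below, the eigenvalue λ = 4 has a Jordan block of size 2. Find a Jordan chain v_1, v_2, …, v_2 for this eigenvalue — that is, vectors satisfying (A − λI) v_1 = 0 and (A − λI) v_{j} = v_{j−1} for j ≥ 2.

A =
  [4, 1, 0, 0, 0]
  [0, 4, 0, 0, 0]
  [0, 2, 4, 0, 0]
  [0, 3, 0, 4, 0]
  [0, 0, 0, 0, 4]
A Jordan chain for λ = 4 of length 2:
v_1 = (1, 0, 2, 3, 0)ᵀ
v_2 = (0, 1, 0, 0, 0)ᵀ

Let N = A − (4)·I. We want v_2 with N^2 v_2 = 0 but N^1 v_2 ≠ 0; then v_{j-1} := N · v_j for j = 2, …, 2.

Pick v_2 = (0, 1, 0, 0, 0)ᵀ.
Then v_1 = N · v_2 = (1, 0, 2, 3, 0)ᵀ.

Sanity check: (A − (4)·I) v_1 = (0, 0, 0, 0, 0)ᵀ = 0. ✓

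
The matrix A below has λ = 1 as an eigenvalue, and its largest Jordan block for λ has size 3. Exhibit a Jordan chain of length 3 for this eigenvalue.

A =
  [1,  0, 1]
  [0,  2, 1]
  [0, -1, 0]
A Jordan chain for λ = 1 of length 3:
v_1 = (-1, 0, 0)ᵀ
v_2 = (0, 1, -1)ᵀ
v_3 = (0, 1, 0)ᵀ

Let N = A − (1)·I. We want v_3 with N^3 v_3 = 0 but N^2 v_3 ≠ 0; then v_{j-1} := N · v_j for j = 3, …, 2.

Pick v_3 = (0, 1, 0)ᵀ.
Then v_2 = N · v_3 = (0, 1, -1)ᵀ.
Then v_1 = N · v_2 = (-1, 0, 0)ᵀ.

Sanity check: (A − (1)·I) v_1 = (0, 0, 0)ᵀ = 0. ✓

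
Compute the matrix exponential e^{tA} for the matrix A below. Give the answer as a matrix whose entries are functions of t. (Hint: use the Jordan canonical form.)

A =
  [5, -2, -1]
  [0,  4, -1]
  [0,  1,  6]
e^{tA} =
  [exp(5*t), t^2*exp(5*t)/2 - 2*t*exp(5*t), t^2*exp(5*t)/2 - t*exp(5*t)]
  [0, -t*exp(5*t) + exp(5*t), -t*exp(5*t)]
  [0, t*exp(5*t), t*exp(5*t) + exp(5*t)]

Strategy: write A = P · J · P⁻¹ where J is a Jordan canonical form, so e^{tA} = P · e^{tJ} · P⁻¹, and e^{tJ} can be computed block-by-block.

A has Jordan form
J =
  [5, 1, 0]
  [0, 5, 1]
  [0, 0, 5]
(up to reordering of blocks).

Per-block formulas:
  For a 3×3 Jordan block J_3(5): exp(t · J_3(5)) = e^(5t)·(I + t·N + (t^2/2)·N^2), where N is the 3×3 nilpotent shift.

After assembling e^{tJ} and conjugating by P, we get:

e^{tA} =
  [exp(5*t), t^2*exp(5*t)/2 - 2*t*exp(5*t), t^2*exp(5*t)/2 - t*exp(5*t)]
  [0, -t*exp(5*t) + exp(5*t), -t*exp(5*t)]
  [0, t*exp(5*t), t*exp(5*t) + exp(5*t)]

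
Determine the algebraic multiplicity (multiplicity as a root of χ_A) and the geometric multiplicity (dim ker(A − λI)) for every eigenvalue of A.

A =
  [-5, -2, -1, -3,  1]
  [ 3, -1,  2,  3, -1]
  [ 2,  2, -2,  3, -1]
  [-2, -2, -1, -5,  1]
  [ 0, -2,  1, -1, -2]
λ = -3: alg = 5, geom = 2

Step 1 — factor the characteristic polynomial to read off the algebraic multiplicities:
  χ_A(x) = (x + 3)^5

Step 2 — compute geometric multiplicities via the rank-nullity identity g(λ) = n − rank(A − λI):
  rank(A − (-3)·I) = 3, so dim ker(A − (-3)·I) = n − 3 = 2

Summary:
  λ = -3: algebraic multiplicity = 5, geometric multiplicity = 2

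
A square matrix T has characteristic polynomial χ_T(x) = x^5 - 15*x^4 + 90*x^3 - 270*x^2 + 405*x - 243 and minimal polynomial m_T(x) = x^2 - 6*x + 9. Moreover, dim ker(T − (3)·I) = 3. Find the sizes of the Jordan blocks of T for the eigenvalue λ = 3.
Block sizes for λ = 3: [2, 2, 1]

Step 1 — from the characteristic polynomial, algebraic multiplicity of λ = 3 is 5. From dim ker(T − (3)·I) = 3, there are exactly 3 Jordan blocks for λ = 3.
Step 2 — from the minimal polynomial, the factor (x − 3)^2 tells us the largest block for λ = 3 has size 2.
Step 3 — with total size 5, 3 blocks, and largest block 2, the block sizes (in nonincreasing order) are [2, 2, 1].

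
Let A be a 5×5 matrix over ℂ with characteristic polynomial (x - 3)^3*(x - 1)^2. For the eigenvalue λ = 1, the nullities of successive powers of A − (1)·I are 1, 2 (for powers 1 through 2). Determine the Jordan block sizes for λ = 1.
Block sizes for λ = 1: [2]

From the dimensions of kernels of powers, the number of Jordan blocks of size at least j is d_j − d_{j−1} where d_j = dim ker(N^j) (with d_0 = 0). Computing the differences gives [1, 1].
The number of blocks of size exactly k is (#blocks of size ≥ k) − (#blocks of size ≥ k + 1), so the partition is: 1 block(s) of size 2.
In nonincreasing order the block sizes are [2].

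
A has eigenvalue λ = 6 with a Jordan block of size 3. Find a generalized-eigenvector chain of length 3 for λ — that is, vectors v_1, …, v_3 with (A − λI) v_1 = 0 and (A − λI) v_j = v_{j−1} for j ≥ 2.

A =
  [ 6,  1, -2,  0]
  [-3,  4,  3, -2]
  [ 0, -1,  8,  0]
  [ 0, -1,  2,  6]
A Jordan chain for λ = 6 of length 3:
v_1 = (-3, 6, 3, 3)ᵀ
v_2 = (0, -3, 0, 0)ᵀ
v_3 = (1, 0, 0, 0)ᵀ

Let N = A − (6)·I. We want v_3 with N^3 v_3 = 0 but N^2 v_3 ≠ 0; then v_{j-1} := N · v_j for j = 3, …, 2.

Pick v_3 = (1, 0, 0, 0)ᵀ.
Then v_2 = N · v_3 = (0, -3, 0, 0)ᵀ.
Then v_1 = N · v_2 = (-3, 6, 3, 3)ᵀ.

Sanity check: (A − (6)·I) v_1 = (0, 0, 0, 0)ᵀ = 0. ✓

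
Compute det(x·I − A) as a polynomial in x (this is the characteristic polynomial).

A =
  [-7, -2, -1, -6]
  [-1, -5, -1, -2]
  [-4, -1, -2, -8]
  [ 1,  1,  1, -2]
x^4 + 16*x^3 + 96*x^2 + 256*x + 256

Expanding det(x·I − A) (e.g. by cofactor expansion or by noting that A is similar to its Jordan form J, which has the same characteristic polynomial as A) gives
  χ_A(x) = x^4 + 16*x^3 + 96*x^2 + 256*x + 256
which factors as (x + 4)^4. The eigenvalues (with algebraic multiplicities) are λ = -4 with multiplicity 4.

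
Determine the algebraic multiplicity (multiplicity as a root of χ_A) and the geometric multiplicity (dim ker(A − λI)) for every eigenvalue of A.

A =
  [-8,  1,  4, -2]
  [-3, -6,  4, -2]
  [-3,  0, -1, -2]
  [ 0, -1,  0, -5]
λ = -5: alg = 4, geom = 2

Step 1 — factor the characteristic polynomial to read off the algebraic multiplicities:
  χ_A(x) = (x + 5)^4

Step 2 — compute geometric multiplicities via the rank-nullity identity g(λ) = n − rank(A − λI):
  rank(A − (-5)·I) = 2, so dim ker(A − (-5)·I) = n − 2 = 2

Summary:
  λ = -5: algebraic multiplicity = 4, geometric multiplicity = 2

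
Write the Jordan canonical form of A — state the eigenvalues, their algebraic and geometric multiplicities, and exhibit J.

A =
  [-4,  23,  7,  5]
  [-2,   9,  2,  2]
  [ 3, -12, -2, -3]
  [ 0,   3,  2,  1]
J_2(1) ⊕ J_2(1)

The characteristic polynomial is
  det(x·I − A) = x^4 - 4*x^3 + 6*x^2 - 4*x + 1 = (x - 1)^4

Eigenvalues and multiplicities (the geometric multiplicity of λ is n − rank(A − λI), which equals the number of Jordan blocks for λ):
  λ = 1: algebraic multiplicity = 4, geometric multiplicity = 2

Determining the block sizes for each eigenvalue:
  λ = 1: with am = 4 and gm = 2, the partition is not yet determined (e.g. several partitions of 4 into 2 parts exist). Let N = A − (1)·I. Computing rank(N^1) = 2, rank(N^2) = 0; the number of blocks of size ≥ j is rank(N^{j−1}) − rank(N^j), giving [2, 2]. So we have 2 block(s) of size 2 → block sizes [2, 2]

Assembling the blocks gives a Jordan form
J =
  [1, 1, 0, 0]
  [0, 1, 0, 0]
  [0, 0, 1, 1]
  [0, 0, 0, 1]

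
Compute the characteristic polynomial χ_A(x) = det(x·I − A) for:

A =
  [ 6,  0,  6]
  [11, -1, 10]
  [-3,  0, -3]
x^3 - 2*x^2 - 3*x

Expanding det(x·I − A) (e.g. by cofactor expansion or by noting that A is similar to its Jordan form J, which has the same characteristic polynomial as A) gives
  χ_A(x) = x^3 - 2*x^2 - 3*x
which factors as x*(x - 3)*(x + 1). The eigenvalues (with algebraic multiplicities) are λ = -1 with multiplicity 1, λ = 0 with multiplicity 1, λ = 3 with multiplicity 1.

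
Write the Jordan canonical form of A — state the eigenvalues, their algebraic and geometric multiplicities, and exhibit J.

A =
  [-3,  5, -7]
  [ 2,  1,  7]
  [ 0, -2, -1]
J_3(-1)

The characteristic polynomial is
  det(x·I − A) = x^3 + 3*x^2 + 3*x + 1 = (x + 1)^3

Eigenvalues and multiplicities (the geometric multiplicity of λ is n − rank(A − λI), which equals the number of Jordan blocks for λ):
  λ = -1: algebraic multiplicity = 3, geometric multiplicity = 1

Determining the block sizes for each eigenvalue:
  λ = -1: one block (gm = 1), so the single block has size am = 3 → block sizes [3]

Assembling the blocks gives a Jordan form
J =
  [-1,  1,  0]
  [ 0, -1,  1]
  [ 0,  0, -1]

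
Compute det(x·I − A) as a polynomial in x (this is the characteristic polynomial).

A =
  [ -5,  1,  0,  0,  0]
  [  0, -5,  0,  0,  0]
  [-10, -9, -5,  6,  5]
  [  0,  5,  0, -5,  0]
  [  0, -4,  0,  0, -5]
x^5 + 25*x^4 + 250*x^3 + 1250*x^2 + 3125*x + 3125

Expanding det(x·I − A) (e.g. by cofactor expansion or by noting that A is similar to its Jordan form J, which has the same characteristic polynomial as A) gives
  χ_A(x) = x^5 + 25*x^4 + 250*x^3 + 1250*x^2 + 3125*x + 3125
which factors as (x + 5)^5. The eigenvalues (with algebraic multiplicities) are λ = -5 with multiplicity 5.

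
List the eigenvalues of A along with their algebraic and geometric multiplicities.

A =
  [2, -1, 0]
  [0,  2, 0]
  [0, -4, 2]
λ = 2: alg = 3, geom = 2

Step 1 — factor the characteristic polynomial to read off the algebraic multiplicities:
  χ_A(x) = (x - 2)^3

Step 2 — compute geometric multiplicities via the rank-nullity identity g(λ) = n − rank(A − λI):
  rank(A − (2)·I) = 1, so dim ker(A − (2)·I) = n − 1 = 2

Summary:
  λ = 2: algebraic multiplicity = 3, geometric multiplicity = 2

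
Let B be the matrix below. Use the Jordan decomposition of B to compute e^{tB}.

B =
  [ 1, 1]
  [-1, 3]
e^{tB} =
  [-t*exp(2*t) + exp(2*t), t*exp(2*t)]
  [-t*exp(2*t), t*exp(2*t) + exp(2*t)]

Strategy: write B = P · J · P⁻¹ where J is a Jordan canonical form, so e^{tB} = P · e^{tJ} · P⁻¹, and e^{tJ} can be computed block-by-block.

B has Jordan form
J =
  [2, 1]
  [0, 2]
(up to reordering of blocks).

Per-block formulas:
  For a 2×2 Jordan block J_2(2): exp(t · J_2(2)) = e^(2t)·(I + t·N), where N is the 2×2 nilpotent shift.

After assembling e^{tJ} and conjugating by P, we get:

e^{tB} =
  [-t*exp(2*t) + exp(2*t), t*exp(2*t)]
  [-t*exp(2*t), t*exp(2*t) + exp(2*t)]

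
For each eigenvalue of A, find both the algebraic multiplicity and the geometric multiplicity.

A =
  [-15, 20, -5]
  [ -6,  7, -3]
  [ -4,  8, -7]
λ = -5: alg = 3, geom = 2

Step 1 — factor the characteristic polynomial to read off the algebraic multiplicities:
  χ_A(x) = (x + 5)^3

Step 2 — compute geometric multiplicities via the rank-nullity identity g(λ) = n − rank(A − λI):
  rank(A − (-5)·I) = 1, so dim ker(A − (-5)·I) = n − 1 = 2

Summary:
  λ = -5: algebraic multiplicity = 3, geometric multiplicity = 2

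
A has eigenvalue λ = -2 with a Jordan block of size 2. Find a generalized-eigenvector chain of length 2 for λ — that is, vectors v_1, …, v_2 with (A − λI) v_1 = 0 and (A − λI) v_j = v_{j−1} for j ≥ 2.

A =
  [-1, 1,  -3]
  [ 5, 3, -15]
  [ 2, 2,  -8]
A Jordan chain for λ = -2 of length 2:
v_1 = (1, 5, 2)ᵀ
v_2 = (1, 0, 0)ᵀ

Let N = A − (-2)·I. We want v_2 with N^2 v_2 = 0 but N^1 v_2 ≠ 0; then v_{j-1} := N · v_j for j = 2, …, 2.

Pick v_2 = (1, 0, 0)ᵀ.
Then v_1 = N · v_2 = (1, 5, 2)ᵀ.

Sanity check: (A − (-2)·I) v_1 = (0, 0, 0)ᵀ = 0. ✓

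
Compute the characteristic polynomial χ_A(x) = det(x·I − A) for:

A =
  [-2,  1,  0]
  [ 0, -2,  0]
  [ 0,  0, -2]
x^3 + 6*x^2 + 12*x + 8

Expanding det(x·I − A) (e.g. by cofactor expansion or by noting that A is similar to its Jordan form J, which has the same characteristic polynomial as A) gives
  χ_A(x) = x^3 + 6*x^2 + 12*x + 8
which factors as (x + 2)^3. The eigenvalues (with algebraic multiplicities) are λ = -2 with multiplicity 3.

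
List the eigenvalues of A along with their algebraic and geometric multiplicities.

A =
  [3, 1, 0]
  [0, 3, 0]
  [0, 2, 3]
λ = 3: alg = 3, geom = 2

Step 1 — factor the characteristic polynomial to read off the algebraic multiplicities:
  χ_A(x) = (x - 3)^3

Step 2 — compute geometric multiplicities via the rank-nullity identity g(λ) = n − rank(A − λI):
  rank(A − (3)·I) = 1, so dim ker(A − (3)·I) = n − 1 = 2

Summary:
  λ = 3: algebraic multiplicity = 3, geometric multiplicity = 2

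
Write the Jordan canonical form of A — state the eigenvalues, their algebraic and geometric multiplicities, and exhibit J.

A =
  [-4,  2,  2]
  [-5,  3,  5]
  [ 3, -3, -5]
J_2(-2) ⊕ J_1(-2)

The characteristic polynomial is
  det(x·I − A) = x^3 + 6*x^2 + 12*x + 8 = (x + 2)^3

Eigenvalues and multiplicities (the geometric multiplicity of λ is n − rank(A − λI), which equals the number of Jordan blocks for λ):
  λ = -2: algebraic multiplicity = 3, geometric multiplicity = 2

Determining the block sizes for each eigenvalue:
  λ = -2: 2 blocks summing to 3 forces exactly one block of size 2 and the rest size 1 → block sizes [2, 1]

Assembling the blocks gives a Jordan form
J =
  [-2,  1,  0]
  [ 0, -2,  0]
  [ 0,  0, -2]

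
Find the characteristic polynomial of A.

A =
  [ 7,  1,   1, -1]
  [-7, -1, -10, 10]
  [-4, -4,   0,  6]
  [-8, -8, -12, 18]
x^4 - 24*x^3 + 216*x^2 - 864*x + 1296

Expanding det(x·I − A) (e.g. by cofactor expansion or by noting that A is similar to its Jordan form J, which has the same characteristic polynomial as A) gives
  χ_A(x) = x^4 - 24*x^3 + 216*x^2 - 864*x + 1296
which factors as (x - 6)^4. The eigenvalues (with algebraic multiplicities) are λ = 6 with multiplicity 4.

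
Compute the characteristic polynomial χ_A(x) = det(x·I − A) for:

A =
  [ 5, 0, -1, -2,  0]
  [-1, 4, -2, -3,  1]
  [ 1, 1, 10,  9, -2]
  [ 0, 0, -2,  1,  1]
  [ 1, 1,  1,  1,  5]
x^5 - 25*x^4 + 250*x^3 - 1250*x^2 + 3125*x - 3125

Expanding det(x·I − A) (e.g. by cofactor expansion or by noting that A is similar to its Jordan form J, which has the same characteristic polynomial as A) gives
  χ_A(x) = x^5 - 25*x^4 + 250*x^3 - 1250*x^2 + 3125*x - 3125
which factors as (x - 5)^5. The eigenvalues (with algebraic multiplicities) are λ = 5 with multiplicity 5.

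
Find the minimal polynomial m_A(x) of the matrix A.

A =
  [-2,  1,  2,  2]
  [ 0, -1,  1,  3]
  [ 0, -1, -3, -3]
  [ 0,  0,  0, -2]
x^3 + 6*x^2 + 12*x + 8

The characteristic polynomial is χ_A(x) = (x + 2)^4, so the eigenvalues are known. The minimal polynomial is
  m_A(x) = Π_λ (x − λ)^{k_λ}
where k_λ is the size of the *largest* Jordan block for λ (equivalently, the smallest k with (A − λI)^k v = 0 for every generalised eigenvector v of λ).

  λ = -2: largest Jordan block has size 3, contributing (x + 2)^3

So m_A(x) = (x + 2)^3 = x^3 + 6*x^2 + 12*x + 8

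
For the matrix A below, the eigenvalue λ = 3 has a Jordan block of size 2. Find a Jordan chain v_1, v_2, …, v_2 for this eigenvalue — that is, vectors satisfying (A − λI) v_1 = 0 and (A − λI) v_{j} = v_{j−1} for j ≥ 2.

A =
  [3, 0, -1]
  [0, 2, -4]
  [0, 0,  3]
A Jordan chain for λ = 3 of length 2:
v_1 = (1, 0, 0)ᵀ
v_2 = (0, 4, -1)ᵀ

Let N = A − (3)·I. We want v_2 with N^2 v_2 = 0 but N^1 v_2 ≠ 0; then v_{j-1} := N · v_j for j = 2, …, 2.

Pick v_2 = (0, 4, -1)ᵀ.
Then v_1 = N · v_2 = (1, 0, 0)ᵀ.

Sanity check: (A − (3)·I) v_1 = (0, 0, 0)ᵀ = 0. ✓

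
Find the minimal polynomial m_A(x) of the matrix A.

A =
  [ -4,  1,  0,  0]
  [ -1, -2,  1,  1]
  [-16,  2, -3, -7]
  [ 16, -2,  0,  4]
x^4 + 5*x^3 - 9*x^2 - 81*x - 108

The characteristic polynomial is χ_A(x) = (x - 4)*(x + 3)^3, so the eigenvalues are known. The minimal polynomial is
  m_A(x) = Π_λ (x − λ)^{k_λ}
where k_λ is the size of the *largest* Jordan block for λ (equivalently, the smallest k with (A − λI)^k v = 0 for every generalised eigenvector v of λ).

  λ = -3: largest Jordan block has size 3, contributing (x + 3)^3
  λ = 4: largest Jordan block has size 1, contributing (x − 4)

So m_A(x) = (x - 4)*(x + 3)^3 = x^4 + 5*x^3 - 9*x^2 - 81*x - 108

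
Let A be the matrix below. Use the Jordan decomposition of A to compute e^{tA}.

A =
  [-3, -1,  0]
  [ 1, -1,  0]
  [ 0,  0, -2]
e^{tA} =
  [-t*exp(-2*t) + exp(-2*t), -t*exp(-2*t), 0]
  [t*exp(-2*t), t*exp(-2*t) + exp(-2*t), 0]
  [0, 0, exp(-2*t)]

Strategy: write A = P · J · P⁻¹ where J is a Jordan canonical form, so e^{tA} = P · e^{tJ} · P⁻¹, and e^{tJ} can be computed block-by-block.

A has Jordan form
J =
  [-2,  1,  0]
  [ 0, -2,  0]
  [ 0,  0, -2]
(up to reordering of blocks).

Per-block formulas:
  For a 2×2 Jordan block J_2(-2): exp(t · J_2(-2)) = e^(-2t)·(I + t·N), where N is the 2×2 nilpotent shift.
  For a 1×1 block at λ = -2: exp(t · [-2]) = [e^(-2t)].

After assembling e^{tJ} and conjugating by P, we get:

e^{tA} =
  [-t*exp(-2*t) + exp(-2*t), -t*exp(-2*t), 0]
  [t*exp(-2*t), t*exp(-2*t) + exp(-2*t), 0]
  [0, 0, exp(-2*t)]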